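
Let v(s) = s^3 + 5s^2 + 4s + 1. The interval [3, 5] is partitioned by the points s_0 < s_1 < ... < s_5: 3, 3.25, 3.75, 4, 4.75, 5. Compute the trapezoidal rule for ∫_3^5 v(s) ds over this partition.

335.0625

Subinterval widths: 0.25, 0.5, 0.25, 0.75, 0.25.
v(3) = 85, v(3.25) = 101.140625, v(3.75) = 139.046875, v(4) = 161, v(4.75) = 239.984375, v(5) = 271.
On each subinterval the trapezoid contributes (Δs_i/2)·[v(s_{i-1}) + v(s_i)].
Sum = 335.0625.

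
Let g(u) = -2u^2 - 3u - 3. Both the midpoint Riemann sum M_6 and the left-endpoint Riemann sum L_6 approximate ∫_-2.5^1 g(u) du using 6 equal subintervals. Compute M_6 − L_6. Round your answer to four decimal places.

0.5955

M_6 ≈ -13.509838.
L_6 ≈ -14.105324.
M_6 − L_6 ≈ 0.5955.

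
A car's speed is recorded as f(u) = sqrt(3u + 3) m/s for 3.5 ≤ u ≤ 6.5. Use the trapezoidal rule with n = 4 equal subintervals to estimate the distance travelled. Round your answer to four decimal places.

12.6901

Δu = (6.5 − 3.5)/4 = 0.75.
f(3.5) ≈ 3.6742, f(4.25) ≈ 3.9686, f(5) ≈ 4.2426, f(5.75) ≈ 4.5000, f(6.5) ≈ 4.7434.
T_4 = (Δu/2)·[f(u_0) + 2f(u_1) + 2f(u_2) + 2f(u_3) + f(u_4)].
Sum ≈ 12.6901.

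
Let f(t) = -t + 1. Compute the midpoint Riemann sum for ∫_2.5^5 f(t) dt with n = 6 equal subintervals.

Δt = (5 − 2.5)/6 = 5/12.
Midpoints: 65/24, 3.125, 85/24, 95/24, 4.375, 115/24.
f(65/24) = -41/24, f(3.125) = -2.125, f(85/24) = -61/24, f(95/24) = -71/24, f(4.375) = -3.375, f(115/24) = -91/24.
Sum = Δt · [f(65/24) + f(3.125) + f(85/24) + ...].
Sum = -6.875.

-6.875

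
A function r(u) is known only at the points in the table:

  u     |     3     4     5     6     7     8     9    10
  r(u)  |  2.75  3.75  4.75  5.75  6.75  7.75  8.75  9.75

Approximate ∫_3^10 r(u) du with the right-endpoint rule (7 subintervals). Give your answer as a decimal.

47.25

Δu = 1.
Sum = 1·[3.75 + 4.75 + 5.75 + 6.75 + 7.75 + 8.75 + 9.75] = 47.25.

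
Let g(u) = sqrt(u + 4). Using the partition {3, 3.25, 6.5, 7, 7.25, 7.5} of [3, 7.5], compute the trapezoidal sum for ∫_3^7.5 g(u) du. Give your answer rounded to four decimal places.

Subinterval widths: 0.25, 3.25, 0.5, 0.25, 0.25.
g(3) ≈ 2.6458, g(3.25) ≈ 2.6926, g(6.5) ≈ 3.2404, g(7) ≈ 3.3166, g(7.25) ≈ 3.3541, g(7.5) ≈ 3.3912.
On each subinterval the trapezoid contributes (Δu_i/2)·[g(u_{i-1}) + g(u_i)].
Sum ≈ 13.6246.

13.6246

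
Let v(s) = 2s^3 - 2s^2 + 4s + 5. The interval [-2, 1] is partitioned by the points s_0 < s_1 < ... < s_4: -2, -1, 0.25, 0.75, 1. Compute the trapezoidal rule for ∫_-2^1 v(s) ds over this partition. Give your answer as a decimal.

-7.6875

Subinterval widths: 1, 1.25, 0.5, 0.25.
v(-2) = -27, v(-1) = -3, v(0.25) = 5.90625, v(0.75) = 7.71875, v(1) = 9.
On each subinterval the trapezoid contributes (Δs_i/2)·[v(s_{i-1}) + v(s_i)].
Sum = -7.6875.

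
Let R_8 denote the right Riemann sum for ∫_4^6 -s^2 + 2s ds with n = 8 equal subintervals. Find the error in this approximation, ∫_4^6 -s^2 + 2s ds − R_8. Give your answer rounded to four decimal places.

Exact integral: ∫_4^6 f(s) ds ≈ -30.666667.
R_8 = -32.6875.
Error ≈ -30.666667 − (-32.6875) ≈ 2.0208.

2.0208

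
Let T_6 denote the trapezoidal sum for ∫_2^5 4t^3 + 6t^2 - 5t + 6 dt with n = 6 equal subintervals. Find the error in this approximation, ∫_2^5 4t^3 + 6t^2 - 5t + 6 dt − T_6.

-6

Exact integral: ∫_2^5 f(t) dt = 808.5.
T_6 = 814.5.
Error = 808.5 − 814.5 = -6.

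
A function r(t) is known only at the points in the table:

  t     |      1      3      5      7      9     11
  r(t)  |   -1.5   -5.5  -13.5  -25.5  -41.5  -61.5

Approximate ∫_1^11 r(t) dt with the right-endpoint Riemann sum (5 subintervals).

-295

Δt = 2.
Sum = 2·[(-5.5) + (-13.5) + (-25.5) + (-41.5) + (-61.5)] = -295.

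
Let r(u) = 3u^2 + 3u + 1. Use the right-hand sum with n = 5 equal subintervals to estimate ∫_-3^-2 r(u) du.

11.32

Δu = (-2 − (-3))/5 = 0.2.
Right endpoints: -2.8, -2.6, -2.4, -2.2, -2.
r(-2.8) = 16.12, r(-2.6) = 13.48, r(-2.4) = 11.08, r(-2.2) = 8.92, r(-2) = 7.
Sum = Δu · [r(-2.8) + r(-2.6) + r(-2.4) + r(-2.2) + r(-2)].
Sum = 11.32.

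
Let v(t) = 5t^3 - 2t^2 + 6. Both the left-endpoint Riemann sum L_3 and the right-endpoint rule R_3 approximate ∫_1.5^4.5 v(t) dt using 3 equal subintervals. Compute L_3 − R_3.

-402.75

L_3 = 285.875.
R_3 = 688.625.
L_3 − R_3 = -402.75.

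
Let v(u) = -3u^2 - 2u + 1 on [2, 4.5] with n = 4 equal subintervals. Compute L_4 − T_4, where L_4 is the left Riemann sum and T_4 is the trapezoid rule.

16.796875

L_4 = -80.56640625.
T_4 = -97.36328125.
L_4 − T_4 = 16.796875.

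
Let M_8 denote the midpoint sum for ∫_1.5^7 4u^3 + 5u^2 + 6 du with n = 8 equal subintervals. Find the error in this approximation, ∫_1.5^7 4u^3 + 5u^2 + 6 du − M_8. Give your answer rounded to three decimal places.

12.132

Exact integral: ∫_1.5^7 f(u) du ≈ 2994.97917.
M_8 = 2982.84765625.
Error ≈ 2994.97917 − 2982.84765625 ≈ 12.132.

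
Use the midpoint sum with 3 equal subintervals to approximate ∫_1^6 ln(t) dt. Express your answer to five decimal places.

5.83521

Δt = (6 − 1)/3 = 5/3.
Midpoints: 11/6, 3.5, 31/6.
f(11/6) ≈ 0.60614, f(3.5) ≈ 1.25276, f(31/6) ≈ 1.64223.
Sum = Δt · [f(11/6) + f(3.5) + f(31/6)].
Sum ≈ 5.83521.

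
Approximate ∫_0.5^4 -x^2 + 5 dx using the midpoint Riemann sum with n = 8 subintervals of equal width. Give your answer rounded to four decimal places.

Δx = (4 − 0.5)/8 = 0.4375.
Midpoints: 0.71875, 1.15625, 1.59375, 2.03125, 2.46875, 2.90625, 3.34375, 3.78125.
f(0.71875) = 4591/1024, f(1.15625) = 3751/1024, f(1.59375) = 2519/1024, f(2.03125) = 895/1024, f(2.46875) = -1121/1024, f(2.90625) = -3529/1024, f(3.34375) = -6329/1024, f(3.78125) = -9521/1024.
Sum = Δx · [f(0.71875) + f(1.15625) + f(1.59375) + ...].
Sum ≈ -3.7358.

-3.7358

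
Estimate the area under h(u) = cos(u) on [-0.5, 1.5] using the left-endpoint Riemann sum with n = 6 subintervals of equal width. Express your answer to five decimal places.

1.59769

Δu = (1.5 − (-0.5))/6 = 1/3.
Left endpoints: -0.5, -1/6, 1/6, 0.5, 5/6, 7/6.
h(-0.5) ≈ 0.87758, h(-1/6) ≈ 0.98614, h(1/6) ≈ 0.98614, h(0.5) ≈ 0.87758, h(5/6) ≈ 0.67241, h(7/6) ≈ 0.39322.
Sum = Δu · [h(-0.5) + h(-1/6) + h(1/6) + ...].
Sum ≈ 1.59769.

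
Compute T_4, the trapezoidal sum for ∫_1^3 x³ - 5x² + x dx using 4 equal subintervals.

Δx = (3 − 1)/4 = 0.5.
f(1) = -3, f(1.5) = -6.375, f(2) = -10, f(2.5) = -13.125, f(3) = -15.
T_4 = (Δx/2)·[f(x_0) + 2f(x_1) + 2f(x_2) + 2f(x_3) + f(x_4)].
Sum = -19.25.

-19.25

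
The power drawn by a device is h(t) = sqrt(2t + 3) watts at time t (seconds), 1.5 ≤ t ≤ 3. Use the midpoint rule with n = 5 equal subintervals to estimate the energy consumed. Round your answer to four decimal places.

4.1013

Δt = (3 − 1.5)/5 = 0.3.
Midpoints: 1.65, 1.95, 2.25, 2.55, 2.85.
h(1.65) ≈ 2.5100, h(1.95) ≈ 2.6268, h(2.25) ≈ 2.7386, h(2.55) ≈ 2.8460, h(2.85) ≈ 2.9496.
Sum = Δt · [h(1.65) + h(1.95) + h(2.25) + h(2.55) + h(2.85)].
Sum ≈ 4.1013.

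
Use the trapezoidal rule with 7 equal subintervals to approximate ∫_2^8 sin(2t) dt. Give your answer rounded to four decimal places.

Δt = (8 − 2)/7 = 6/7.
f(2) ≈ -0.7568, f(20/7) ≈ -0.5387, f(26/7) ≈ 0.9109, f(32/7) ≈ 0.2782, f(38/7) ≈ -0.9904, f(44/7) ≈ 0.0051, f(50/7) ≈ 0.9890, f(8) ≈ -0.2879.
T_7 = (Δt/2)·[f(t_0) + 2f(t_1) + ... + 2f(t_{6}) + f(t_7)].
Sum ≈ 0.1128.

0.1128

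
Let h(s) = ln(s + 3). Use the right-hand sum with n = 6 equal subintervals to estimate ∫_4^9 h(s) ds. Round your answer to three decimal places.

Δs = (9 − 4)/6 = 5/6.
Right endpoints: 29/6, 17/3, 6.5, 22/3, 49/6, 9.
h(29/6) ≈ 2.058, h(17/3) ≈ 2.159, h(6.5) ≈ 2.251, h(22/3) ≈ 2.335, h(49/6) ≈ 2.413, h(9) ≈ 2.485.
Sum = Δs · [h(29/6) + h(17/3) + h(6.5) + ...].
Sum ≈ 11.419.

11.419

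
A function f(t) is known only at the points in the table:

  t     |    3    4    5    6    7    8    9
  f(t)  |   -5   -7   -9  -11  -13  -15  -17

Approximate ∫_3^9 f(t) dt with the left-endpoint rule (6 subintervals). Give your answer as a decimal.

-60

Δt = 1.
Sum = 1·[(-5) + (-7) + (-9) + (-11) + (-13) + (-15)] = -60.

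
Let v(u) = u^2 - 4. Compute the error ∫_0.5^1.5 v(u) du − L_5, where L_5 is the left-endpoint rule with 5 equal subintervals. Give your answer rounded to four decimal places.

0.1933

Exact integral: ∫_0.5^1.5 v(u) du ≈ -2.916667.
L_5 = -3.11.
Error ≈ -2.916667 − (-3.11) ≈ 0.1933.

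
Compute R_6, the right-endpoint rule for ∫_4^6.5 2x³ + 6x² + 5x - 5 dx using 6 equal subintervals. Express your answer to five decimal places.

Δx = (6.5 − 4)/6 = 5/12.
Right endpoints: 53/12, 29/6, 5.25, 17/3, 73/12, 6.5.
f(53/12) = 264761/864, f(29/6) = 41597/108, f(5.25) = 476.03125, f(17/3) = 15658/27, f(73/12) = 602821/864, f(6.5) = 830.25.
Sum = Δx · [f(53/12) + f(29/6) + f(5.25) + ...].
Sum ≈ 1364.79601.

1364.79601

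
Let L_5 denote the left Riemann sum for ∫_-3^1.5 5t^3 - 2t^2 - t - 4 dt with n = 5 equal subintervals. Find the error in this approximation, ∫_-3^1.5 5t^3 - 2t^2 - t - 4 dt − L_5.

80.443125

Exact integral: ∫_-3^1.5 f(t) dt = -129.796875.
L_5 = -210.24.
Error = -129.796875 − (-210.24) = 80.443125.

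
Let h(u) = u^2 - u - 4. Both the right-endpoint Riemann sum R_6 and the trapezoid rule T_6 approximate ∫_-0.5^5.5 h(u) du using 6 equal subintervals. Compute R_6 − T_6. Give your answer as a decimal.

12

R_6 = 29.5.
T_6 = 17.5.
R_6 − T_6 = 12.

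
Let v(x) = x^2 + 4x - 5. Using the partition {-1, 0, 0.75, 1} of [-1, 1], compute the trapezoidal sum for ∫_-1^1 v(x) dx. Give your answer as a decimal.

-9.09375

Subinterval widths: 1, 0.75, 0.25.
v(-1) = -8, v(0) = -5, v(0.75) = -1.4375, v(1) = 0.
On each subinterval the trapezoid contributes (Δx_i/2)·[v(x_{i-1}) + v(x_i)].
Sum = -9.09375.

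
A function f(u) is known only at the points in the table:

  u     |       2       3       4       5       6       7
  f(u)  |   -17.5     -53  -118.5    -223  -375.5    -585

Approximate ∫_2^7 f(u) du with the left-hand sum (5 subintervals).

Δu = 1.
Sum = 1·[(-17.5) + (-53) + (-118.5) + (-223) + (-375.5)] = -787.5.

-787.5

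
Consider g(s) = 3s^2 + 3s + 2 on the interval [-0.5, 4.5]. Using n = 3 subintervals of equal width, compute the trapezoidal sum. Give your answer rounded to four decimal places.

138.1944

Δs = (4.5 − (-0.5))/3 = 5/3.
g(-0.5) = 1.25, g(7/6) = 115/12, g(17/6) = 415/12, g(4.5) = 76.25.
T_3 = (Δs/2)·[g(s_0) + 2g(s_1) + 2g(s_2) + g(s_3)].
Sum ≈ 138.1944.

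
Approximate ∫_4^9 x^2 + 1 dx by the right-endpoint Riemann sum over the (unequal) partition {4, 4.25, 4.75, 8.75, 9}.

Subinterval widths: 0.25, 0.5, 4, 0.25.
Right endpoints: 4.25, 4.75, 8.75, 9.
f(4.25) = 19.0625, f(4.75) = 23.5625, f(8.75) = 77.5625, f(9) = 82.
Sum = Σ Δx_i · f(x_i).
Sum = 347.296875.

347.296875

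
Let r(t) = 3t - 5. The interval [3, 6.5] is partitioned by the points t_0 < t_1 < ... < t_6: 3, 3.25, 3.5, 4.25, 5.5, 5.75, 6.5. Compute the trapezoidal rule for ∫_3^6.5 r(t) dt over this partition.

32.375

Subinterval widths: 0.25, 0.25, 0.75, 1.25, 0.25, 0.75.
r(3) = 4, r(3.25) = 4.75, r(3.5) = 5.5, r(4.25) = 7.75, r(5.5) = 11.5, r(5.75) = 12.25, r(6.5) = 14.5.
On each subinterval the trapezoid contributes (Δt_i/2)·[r(t_{i-1}) + r(t_i)].
Sum = 32.375.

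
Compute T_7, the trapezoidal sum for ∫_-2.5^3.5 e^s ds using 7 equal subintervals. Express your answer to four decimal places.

Δs = (3.5 − (-2.5))/7 = 6/7.
f(-2.5) ≈ 0.0821, f(-23/14) ≈ 0.1934, f(-11/14) ≈ 0.4558, f(1/14) ≈ 1.0740, f(13/14) ≈ 2.5309, f(25/14) ≈ 5.9638, f(37/14) ≈ 14.0533, f(3.5) ≈ 33.1155.
T_7 = (Δs/2)·[f(s_0) + 2f(s_1) + ... + 2f(s_{6}) + f(s_7)].
Sum ≈ 35.0315.

35.0315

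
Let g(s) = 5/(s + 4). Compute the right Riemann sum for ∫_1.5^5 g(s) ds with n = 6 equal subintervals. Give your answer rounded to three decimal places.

Δs = (5 − 1.5)/6 = 7/12.
Right endpoints: 25/12, 8/3, 3.25, 23/6, 53/12, 5.
g(25/12) = 60/73, g(8/3) = 0.75, g(3.25) = 20/29, g(23/6) = 30/47, g(53/12) = 60/101, g(5) = 5/9.
Sum = Δs · [g(25/12) + g(8/3) + g(3.25) + ...].
Sum ≈ 2.362.

2.362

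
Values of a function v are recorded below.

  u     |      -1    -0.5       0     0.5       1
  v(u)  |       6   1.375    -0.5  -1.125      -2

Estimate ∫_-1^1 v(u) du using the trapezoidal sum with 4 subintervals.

Δu = 0.5.
T_4 = (0.5/2)·[6 + 2·1.375 + 2·(-0.5) + 2·(-1.125) + (-2)] = 0.875.

0.875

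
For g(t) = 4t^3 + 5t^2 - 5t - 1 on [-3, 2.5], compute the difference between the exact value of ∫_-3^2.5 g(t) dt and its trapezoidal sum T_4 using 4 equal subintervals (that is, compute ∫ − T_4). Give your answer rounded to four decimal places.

Exact integral: ∫_-3^2.5 g(t) dt ≈ 30.479167.
T_4 = 33.9453125.
Error ≈ 30.479167 − 33.9453125 ≈ -3.4661.

-3.4661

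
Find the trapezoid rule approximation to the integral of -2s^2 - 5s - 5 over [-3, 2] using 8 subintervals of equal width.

-36.484375

Δs = (2 − (-3))/8 = 0.625.
f(-3) = -8, f(-2.375) = -4.40625, f(-1.75) = -2.375, f(-1.125) = -1.90625, f(-0.5) = -3, f(0.125) = -5.65625, f(0.75) = -9.875, f(1.375) = -15.65625, f(2) = -23.
T_8 = (Δs/2)·[f(s_0) + 2f(s_1) + ... + 2f(s_{7}) + f(s_8)].
Sum = -36.484375.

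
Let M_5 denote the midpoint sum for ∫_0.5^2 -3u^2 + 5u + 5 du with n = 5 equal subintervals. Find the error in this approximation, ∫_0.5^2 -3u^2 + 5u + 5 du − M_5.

Exact integral: ∫_0.5^2 f(u) du = 9.
M_5 = 9.03375.
Error = 9 − 9.03375 = -0.03375.

-0.03375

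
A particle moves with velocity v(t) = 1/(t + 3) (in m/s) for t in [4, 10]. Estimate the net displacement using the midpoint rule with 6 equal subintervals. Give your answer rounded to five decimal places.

0.61844

Δt = (10 − 4)/6 = 1.
Midpoints: 4.5, 5.5, 6.5, 7.5, 8.5, 9.5.
v(4.5) = 2/15, v(5.5) = 2/17, v(6.5) = 2/19, v(7.5) = 2/21, v(8.5) = 2/23, v(9.5) = 0.08.
Sum = Δt · [v(4.5) + v(5.5) + v(6.5) + ...].
Sum ≈ 0.61844.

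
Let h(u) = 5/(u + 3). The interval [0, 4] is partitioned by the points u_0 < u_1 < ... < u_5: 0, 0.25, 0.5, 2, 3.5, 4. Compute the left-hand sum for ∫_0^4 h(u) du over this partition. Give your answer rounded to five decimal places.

Subinterval widths: 0.25, 0.25, 1.5, 1.5, 0.5.
Left endpoints: 0, 0.25, 0.5, 2, 3.5.
h(0) = 5/3, h(0.25) = 20/13, h(0.5) = 10/7, h(2) = 1, h(3.5) = 10/13.
Sum = Σ Δu_i · h(u_i).
Sum ≈ 4.82875.

4.82875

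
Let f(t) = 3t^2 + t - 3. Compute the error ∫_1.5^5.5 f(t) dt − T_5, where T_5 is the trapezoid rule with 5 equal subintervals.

Exact integral: ∫_1.5^5.5 f(t) dt = 165.
T_5 = 166.28.
Error = 165 − 166.28 = -1.28.

-1.28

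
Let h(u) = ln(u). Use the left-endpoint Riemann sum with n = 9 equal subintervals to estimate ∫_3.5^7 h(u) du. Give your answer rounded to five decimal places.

5.60012

Δu = (7 − 3.5)/9 = 7/18.
Left endpoints: 3.5, 35/9, 77/18, 14/3, 91/18, 49/9, 35/6, 56/9, 119/18.
h(3.5) ≈ 1.25276, h(35/9) ≈ 1.35812, h(77/18) ≈ 1.45343, h(14/3) ≈ 1.54045, h(91/18) ≈ 1.62049, h(49/9) ≈ 1.69460, h(35/6) ≈ 1.76359, h(56/9) ≈ 1.82813, h(119/18) ≈ 1.88875.
Sum = Δu · [h(3.5) + h(35/9) + h(77/18) + ...].
Sum ≈ 5.60012.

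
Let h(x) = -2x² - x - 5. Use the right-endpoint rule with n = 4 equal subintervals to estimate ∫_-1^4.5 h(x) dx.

Δx = (4.5 − (-1))/4 = 1.375.
Right endpoints: 0.375, 1.75, 3.125, 4.5.
h(0.375) = -5.65625, h(1.75) = -12.875, h(3.125) = -27.65625, h(4.5) = -50.
Sum = Δx · [h(0.375) + h(1.75) + h(3.125) + h(4.5)].
Sum = -132.2578125.

-132.2578125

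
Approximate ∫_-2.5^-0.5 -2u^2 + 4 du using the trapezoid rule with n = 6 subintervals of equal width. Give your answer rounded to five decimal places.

-2.40741

Δu = (-0.5 − (-2.5))/6 = 1/3.
f(-2.5) = -8.5, f(-13/6) = -97/18, f(-11/6) = -49/18, f(-1.5) = -0.5, f(-7/6) = 23/18, f(-5/6) = 47/18, f(-0.5) = 3.5.
T_6 = (Δu/2)·[f(u_0) + 2f(u_1) + ... + 2f(u_{5}) + f(u_6)].
Sum ≈ -2.40741.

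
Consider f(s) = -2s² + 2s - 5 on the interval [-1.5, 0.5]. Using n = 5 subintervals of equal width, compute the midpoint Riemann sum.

-14.28

Δs = (0.5 − (-1.5))/5 = 0.4.
Midpoints: -1.3, -0.9, -0.5, -0.1, 0.3.
f(-1.3) = -10.98, f(-0.9) = -8.42, f(-0.5) = -6.5, f(-0.1) = -5.22, f(0.3) = -4.58.
Sum = Δs · [f(-1.3) + f(-0.9) + f(-0.5) + f(-0.1) + f(0.3)].
Sum = -14.28.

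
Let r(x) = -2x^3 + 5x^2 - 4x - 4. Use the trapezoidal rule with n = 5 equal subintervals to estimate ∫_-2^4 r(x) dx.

-49.44

Δx = (4 − (-2))/5 = 1.2.
r(-2) = 40, r(-0.8) = 3.424, r(0.4) = -4.928, r(1.6) = -5.792, r(2.8) = -19.904, r(4) = -68.
T_5 = (Δx/2)·[r(x_0) + 2r(x_1) + ... + 2r(x_{4}) + r(x_5)].
Sum = -49.44.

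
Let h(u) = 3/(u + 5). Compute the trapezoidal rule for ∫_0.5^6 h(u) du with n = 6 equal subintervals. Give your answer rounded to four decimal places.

2.0846

Δu = (6 − 0.5)/6 = 11/12.
h(0.5) = 6/11, h(17/12) = 36/77, h(7/3) = 9/22, h(3.25) = 4/11, h(25/6) = 18/55, h(61/12) = 36/121, h(6) = 3/11.
T_6 = (Δu/2)·[h(u_0) + 2h(u_1) + ... + 2h(u_{5}) + h(u_6)].
Sum ≈ 2.0846.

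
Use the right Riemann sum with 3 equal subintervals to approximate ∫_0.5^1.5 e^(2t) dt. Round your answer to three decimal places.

11.897

Δt = (1.5 − 0.5)/3 = 1/3.
Right endpoints: 5/6, 7/6, 1.5.
f(5/6) ≈ 5.294, f(7/6) ≈ 10.312, f(1.5) ≈ 20.086.
Sum = Δt · [f(5/6) + f(7/6) + f(1.5)].
Sum ≈ 11.897.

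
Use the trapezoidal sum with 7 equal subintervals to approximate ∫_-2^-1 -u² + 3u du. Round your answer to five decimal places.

Δu = (-1 − (-2))/7 = 1/7.
f(-2) = -10, f(-13/7) = -442/49, f(-12/7) = -396/49, f(-11/7) = -352/49, f(-10/7) = -310/49, f(-9/7) = -270/49, f(-8/7) = -232/49, f(-1) = -4.
T_7 = (Δu/2)·[f(u_0) + 2f(u_1) + ... + 2f(u_{6}) + f(u_7)].
Sum ≈ -6.83673.

-6.83673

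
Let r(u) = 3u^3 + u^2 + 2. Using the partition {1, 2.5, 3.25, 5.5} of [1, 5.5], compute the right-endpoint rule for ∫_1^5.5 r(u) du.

1364.94140625

Subinterval widths: 1.5, 0.75, 2.25.
Right endpoints: 2.5, 3.25, 5.5.
r(2.5) = 55.125, r(3.25) = 115.546875, r(5.5) = 531.375.
Sum = Σ Δu_i · r(u_i).
Sum = 1364.94140625.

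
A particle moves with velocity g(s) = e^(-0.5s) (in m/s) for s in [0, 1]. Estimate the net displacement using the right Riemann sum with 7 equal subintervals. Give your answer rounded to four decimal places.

0.7592

Δs = (1 − 0)/7 = 1/7.
Right endpoints: 1/7, 2/7, 3/7, 4/7, 5/7, 6/7, 1.
g(1/7) ≈ 0.9311, g(2/7) ≈ 0.8669, g(3/7) ≈ 0.8071, g(4/7) ≈ 0.7515, g(5/7) ≈ 0.6997, g(6/7) ≈ 0.6514, g(1) ≈ 0.6065.
Sum = Δs · [g(1/7) + g(2/7) + g(3/7) + ...].
Sum ≈ 0.7592.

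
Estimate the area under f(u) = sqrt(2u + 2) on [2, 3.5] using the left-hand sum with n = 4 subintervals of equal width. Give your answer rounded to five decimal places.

Δu = (3.5 − 2)/4 = 0.375.
Left endpoints: 2, 2.375, 2.75, 3.125.
f(2) ≈ 2.44949, f(2.375) ≈ 2.59808, f(2.75) ≈ 2.73861, f(3.125) ≈ 2.87228.
Sum = Δu · [f(2) + f(2.375) + f(2.75) + f(3.125)].
Sum ≈ 3.99692.

3.99692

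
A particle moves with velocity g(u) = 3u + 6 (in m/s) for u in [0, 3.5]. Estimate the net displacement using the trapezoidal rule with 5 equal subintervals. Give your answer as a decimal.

Δu = (3.5 − 0)/5 = 0.7.
g(0) = 6, g(0.7) = 8.1, g(1.4) = 10.2, g(2.1) = 12.3, g(2.8) = 14.4, g(3.5) = 16.5.
T_5 = (Δu/2)·[g(u_0) + 2g(u_1) + ... + 2g(u_{4}) + g(u_5)].
Sum = 39.375.

39.375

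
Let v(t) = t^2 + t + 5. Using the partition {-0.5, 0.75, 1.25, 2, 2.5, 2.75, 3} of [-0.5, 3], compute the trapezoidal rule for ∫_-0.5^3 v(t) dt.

31.359375

Subinterval widths: 1.25, 0.5, 0.75, 0.5, 0.25, 0.25.
v(-0.5) = 4.75, v(0.75) = 6.3125, v(1.25) = 7.8125, v(2) = 11, v(2.5) = 13.75, v(2.75) = 15.3125, v(3) = 17.
On each subinterval the trapezoid contributes (Δt_i/2)·[v(t_{i-1}) + v(t_i)].
Sum = 31.359375.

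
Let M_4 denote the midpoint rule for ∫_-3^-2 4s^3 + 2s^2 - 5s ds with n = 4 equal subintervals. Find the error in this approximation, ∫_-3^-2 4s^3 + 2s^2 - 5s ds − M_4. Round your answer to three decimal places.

Exact integral: ∫_-3^-2 f(s) ds ≈ -39.83333.
M_4 = -39.6875.
Error ≈ -39.83333 − (-39.6875) ≈ -0.146.

-0.146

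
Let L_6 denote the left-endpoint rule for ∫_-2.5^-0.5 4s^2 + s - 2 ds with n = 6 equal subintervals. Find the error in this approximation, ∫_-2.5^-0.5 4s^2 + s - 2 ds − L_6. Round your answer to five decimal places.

-3.81481

Exact integral: ∫_-2.5^-0.5 f(s) ds ≈ 13.6666667.
L_6 ≈ 17.4814815.
Error ≈ 13.6666667 − 17.4814815 ≈ -3.81481.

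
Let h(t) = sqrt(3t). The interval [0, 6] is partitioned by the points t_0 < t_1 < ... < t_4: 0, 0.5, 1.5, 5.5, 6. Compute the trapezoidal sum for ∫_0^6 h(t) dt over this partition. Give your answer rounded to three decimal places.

16.422

Subinterval widths: 0.5, 1, 4, 0.5.
h(0) ≈ 0.000, h(0.5) ≈ 1.225, h(1.5) ≈ 2.121, h(5.5) ≈ 4.062, h(6) ≈ 4.243.
On each subinterval the trapezoid contributes (Δt_i/2)·[h(t_{i-1}) + h(t_i)].
Sum ≈ 16.422.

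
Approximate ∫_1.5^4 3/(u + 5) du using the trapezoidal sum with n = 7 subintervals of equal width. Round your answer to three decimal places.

0.977

Δu = (4 − 1.5)/7 = 5/14.
f(1.5) = 6/13, f(13/7) = 0.4375, f(31/14) = 42/101, f(18/7) = 21/53, f(41/14) = 14/37, f(23/7) = 21/58, f(51/14) = 42/121, f(4) = 1/3.
T_7 = (Δu/2)·[f(u_0) + 2f(u_1) + ... + 2f(u_{6}) + f(u_7)].
Sum ≈ 0.977.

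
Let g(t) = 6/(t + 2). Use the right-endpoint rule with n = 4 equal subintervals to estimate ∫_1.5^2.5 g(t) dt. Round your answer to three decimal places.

1.461

Δt = (2.5 − 1.5)/4 = 0.25.
Right endpoints: 1.75, 2, 2.25, 2.5.
g(1.75) = 1.6, g(2) = 1.5, g(2.25) = 24/17, g(2.5) = 4/3.
Sum = Δt · [g(1.75) + g(2) + g(2.25) + g(2.5)].
Sum ≈ 1.461.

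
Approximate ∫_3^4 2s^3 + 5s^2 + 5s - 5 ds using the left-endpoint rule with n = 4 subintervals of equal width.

147.6875

Δs = (4 − 3)/4 = 0.25.
Left endpoints: 3, 3.25, 3.5, 3.75.
f(3) = 109, f(3.25) = 132.71875, f(3.5) = 159.5, f(3.75) = 189.53125.
Sum = Δs · [f(3) + f(3.25) + f(3.5) + f(3.75)].
Sum = 147.6875.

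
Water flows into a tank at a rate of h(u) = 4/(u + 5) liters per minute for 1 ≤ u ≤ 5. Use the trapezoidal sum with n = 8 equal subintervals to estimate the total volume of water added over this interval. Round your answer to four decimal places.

2.0448

Δu = (5 − 1)/8 = 0.5.
h(1) = 2/3, h(1.5) = 8/13, h(2) = 4/7, h(2.5) = 8/15, h(3) = 0.5, h(3.5) = 8/17, h(4) = 4/9, h(4.5) = 8/19, h(5) = 0.4.
T_8 = (Δu/2)·[h(u_0) + 2h(u_1) + ... + 2h(u_{7}) + h(u_8)].
Sum ≈ 2.0448.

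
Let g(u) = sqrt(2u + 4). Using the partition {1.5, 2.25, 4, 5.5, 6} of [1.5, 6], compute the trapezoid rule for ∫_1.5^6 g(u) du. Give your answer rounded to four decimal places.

15.1387

Subinterval widths: 0.75, 1.75, 1.5, 0.5.
g(1.5) ≈ 2.6458, g(2.25) ≈ 2.9155, g(4) ≈ 3.4641, g(5.5) ≈ 3.8730, g(6) ≈ 4.0000.
On each subinterval the trapezoid contributes (Δu_i/2)·[g(u_{i-1}) + g(u_i)].
Sum ≈ 15.1387.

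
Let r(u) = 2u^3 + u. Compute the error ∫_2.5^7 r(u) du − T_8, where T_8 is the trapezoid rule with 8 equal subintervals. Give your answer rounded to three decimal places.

-6.763

Exact integral: ∫_2.5^7 r(u) du = 1202.34375.
T_8 ≈ 1209.10693.
Error ≈ 1202.34375 − 1209.10693 ≈ -6.763.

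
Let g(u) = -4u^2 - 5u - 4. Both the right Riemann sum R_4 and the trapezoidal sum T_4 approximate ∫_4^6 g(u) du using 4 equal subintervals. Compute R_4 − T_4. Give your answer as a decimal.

R_4 = -283.5.
T_4 = -261.
R_4 − T_4 = -22.5.

-22.5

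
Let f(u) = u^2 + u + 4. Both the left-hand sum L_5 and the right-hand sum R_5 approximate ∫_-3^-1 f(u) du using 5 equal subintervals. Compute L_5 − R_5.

L_5 = 13.92.
R_5 = 11.52.
L_5 − R_5 = 2.4.

2.4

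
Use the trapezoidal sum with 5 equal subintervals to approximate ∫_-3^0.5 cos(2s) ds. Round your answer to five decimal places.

Δs = (0.5 − (-3))/5 = 0.7.
f(-3) ≈ 0.96017, f(-2.3) ≈ -0.11215, f(-1.6) ≈ -0.99829, f(-0.9) ≈ -0.22720, f(-0.2) ≈ 0.92106, f(0.5) ≈ 0.54030.
T_5 = (Δs/2)·[f(s_0) + 2f(s_1) + ... + 2f(s_{4}) + f(s_5)].
Sum ≈ 0.23355.

0.23355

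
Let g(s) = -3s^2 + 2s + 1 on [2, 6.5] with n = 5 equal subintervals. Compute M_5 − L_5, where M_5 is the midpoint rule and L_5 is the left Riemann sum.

M_5 = -222.96375.
L_5 = -178.11.
M_5 − L_5 = -44.85375.

-44.85375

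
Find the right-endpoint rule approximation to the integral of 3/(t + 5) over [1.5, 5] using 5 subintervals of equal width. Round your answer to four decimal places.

Δt = (5 − 1.5)/5 = 0.7.
Right endpoints: 2.2, 2.9, 3.6, 4.3, 5.
f(2.2) = 5/12, f(2.9) = 30/79, f(3.6) = 15/43, f(4.3) = 10/31, f(5) = 0.3.
Sum = Δt · [f(2.2) + f(2.9) + f(3.6) + f(4.3) + f(5)].
Sum ≈ 1.2375.

1.2375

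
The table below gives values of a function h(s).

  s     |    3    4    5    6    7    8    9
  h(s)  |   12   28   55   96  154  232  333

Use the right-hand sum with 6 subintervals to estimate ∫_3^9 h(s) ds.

Δs = 1.
Sum = 1·[28 + 55 + 96 + 154 + 232 + 333] = 898.

898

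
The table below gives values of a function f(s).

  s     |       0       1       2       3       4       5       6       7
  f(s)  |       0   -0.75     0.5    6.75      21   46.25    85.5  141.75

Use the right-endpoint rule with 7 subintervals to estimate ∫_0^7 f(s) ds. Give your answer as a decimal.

301

Δs = 1.
Sum = 1·[(-0.75) + 0.5 + 6.75 + 21 + 46.25 + 85.5 + 141.75] = 301.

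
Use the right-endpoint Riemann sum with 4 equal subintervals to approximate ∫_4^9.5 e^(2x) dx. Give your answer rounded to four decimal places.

262168966.2973

Δx = (9.5 − 4)/4 = 1.375.
Right endpoints: 5.375, 6.75, 8.125, 9.5.
f(5.375) ≈ 46630.0285, f(6.75) ≈ 729416.3698, f(8.125) ≈ 11409991.7638, f(9.5) ≈ 178482300.9632.
Sum = Δx · [f(5.375) + f(6.75) + f(8.125) + f(9.5)].
Sum ≈ 262168966.2973.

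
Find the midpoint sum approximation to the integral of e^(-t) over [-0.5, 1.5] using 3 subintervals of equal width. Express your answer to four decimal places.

Δt = (1.5 − (-0.5))/3 = 2/3.
Midpoints: -1/6, 0.5, 7/6.
f(-1/6) ≈ 1.1814, f(0.5) ≈ 0.6065, f(7/6) ≈ 0.3114.
Sum = Δt · [f(-1/6) + f(0.5) + f(7/6)].
Sum ≈ 1.3995.

1.3995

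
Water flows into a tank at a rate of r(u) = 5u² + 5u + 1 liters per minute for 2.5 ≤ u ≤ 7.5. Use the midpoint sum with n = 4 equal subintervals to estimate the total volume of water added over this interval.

803.828125

Δu = (7.5 − 2.5)/4 = 1.25.
Midpoints: 3.125, 4.375, 5.625, 6.875.
r(3.125) = 65.453125, r(4.375) = 118.578125, r(5.625) = 187.328125, r(6.875) = 271.703125.
Sum = Δu · [r(3.125) + r(4.375) + r(5.625) + r(6.875)].
Sum = 803.828125.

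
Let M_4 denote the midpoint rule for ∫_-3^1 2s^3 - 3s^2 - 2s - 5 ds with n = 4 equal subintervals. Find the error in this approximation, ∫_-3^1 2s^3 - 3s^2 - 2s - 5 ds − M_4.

Exact integral: ∫_-3^1 f(s) ds = -80.
M_4 = -77.
Error = -80 − (-77) = -3.

-3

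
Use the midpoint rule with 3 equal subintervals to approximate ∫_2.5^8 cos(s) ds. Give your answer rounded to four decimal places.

0.4515

Δs = (8 − 2.5)/3 = 11/6.
Midpoints: 41/12, 5.25, 85/12.
f(41/12) ≈ -0.9624, f(5.25) ≈ 0.5121, f(85/12) ≈ 0.6966.
Sum = Δs · [f(41/12) + f(5.25) + f(85/12)].
Sum ≈ 0.4515.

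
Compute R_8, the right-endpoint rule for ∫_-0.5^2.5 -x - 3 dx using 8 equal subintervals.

Δx = (2.5 − (-0.5))/8 = 0.375.
Right endpoints: -0.125, 0.25, 0.625, 1, 1.375, 1.75, 2.125, 2.5.
f(-0.125) = -2.875, f(0.25) = -3.25, f(0.625) = -3.625, f(1) = -4, f(1.375) = -4.375, f(1.75) = -4.75, f(2.125) = -5.125, f(2.5) = -5.5.
Sum = Δx · [f(-0.125) + f(0.25) + f(0.625) + ...].
Sum = -12.5625.

-12.5625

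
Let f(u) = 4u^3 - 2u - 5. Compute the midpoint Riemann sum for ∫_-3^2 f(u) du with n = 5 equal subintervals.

-82.5

Δu = (2 − (-3))/5 = 1.
Midpoints: -2.5, -1.5, -0.5, 0.5, 1.5.
f(-2.5) = -62.5, f(-1.5) = -15.5, f(-0.5) = -4.5, f(0.5) = -5.5, f(1.5) = 5.5.
Sum = Δu · [f(-2.5) + f(-1.5) + f(-0.5) + f(0.5) + f(1.5)].
Sum = -82.5.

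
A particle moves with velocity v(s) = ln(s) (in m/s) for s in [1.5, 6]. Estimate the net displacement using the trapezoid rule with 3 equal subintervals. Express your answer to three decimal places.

5.552

Δs = (6 − 1.5)/3 = 1.5.
v(1.5) ≈ 0.405, v(3) ≈ 1.099, v(4.5) ≈ 1.504, v(6) ≈ 1.792.
T_3 = (Δs/2)·[v(s_0) + 2v(s_1) + 2v(s_2) + v(s_3)].
Sum ≈ 5.552.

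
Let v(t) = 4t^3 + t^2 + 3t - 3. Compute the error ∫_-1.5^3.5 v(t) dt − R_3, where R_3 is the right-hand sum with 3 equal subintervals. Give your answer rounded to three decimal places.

-205.093

Exact integral: ∫_-1.5^3.5 v(t) dt ≈ 160.41667.
R_3 ≈ 365.50926.
Error ≈ 160.41667 − 365.50926 ≈ -205.093.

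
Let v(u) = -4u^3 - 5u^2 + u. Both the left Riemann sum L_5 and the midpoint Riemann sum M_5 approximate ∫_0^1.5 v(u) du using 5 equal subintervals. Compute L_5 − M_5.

3.015

L_5 = -6.39.
M_5 = -9.405.
L_5 − M_5 = 3.015.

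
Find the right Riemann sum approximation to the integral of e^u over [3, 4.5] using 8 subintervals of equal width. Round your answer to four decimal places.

76.6924

Δu = (4.5 − 3)/8 = 0.1875.
Right endpoints: 3.1875, 3.375, 3.5625, 3.75, 3.9375, 4.125, 4.3125, 4.5.
f(3.1875) ≈ 24.2278, f(3.375) ≈ 29.2243, f(3.5625) ≈ 35.2512, f(3.75) ≈ 42.5211, f(3.9375) ≈ 51.2902, f(4.125) ≈ 61.8678, f(4.3125) ≈ 74.6268, f(4.5) ≈ 90.0171.
Sum = Δu · [f(3.1875) + f(3.375) + f(3.5625) + ...].
Sum ≈ 76.6924.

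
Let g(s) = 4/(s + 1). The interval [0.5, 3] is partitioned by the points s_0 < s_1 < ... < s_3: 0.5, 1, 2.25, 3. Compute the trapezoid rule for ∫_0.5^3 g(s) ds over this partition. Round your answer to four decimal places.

4.0224

Subinterval widths: 0.5, 1.25, 0.75.
g(0.5) = 8/3, g(1) = 2, g(2.25) = 16/13, g(3) = 1.
On each subinterval the trapezoid contributes (Δs_i/2)·[g(s_{i-1}) + g(s_i)].
Sum ≈ 4.0224.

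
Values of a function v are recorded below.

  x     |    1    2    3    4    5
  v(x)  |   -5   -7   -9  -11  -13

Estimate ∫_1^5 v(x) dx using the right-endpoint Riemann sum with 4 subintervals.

Δx = 1.
Sum = 1·[(-7) + (-9) + (-11) + (-13)] = -40.

-40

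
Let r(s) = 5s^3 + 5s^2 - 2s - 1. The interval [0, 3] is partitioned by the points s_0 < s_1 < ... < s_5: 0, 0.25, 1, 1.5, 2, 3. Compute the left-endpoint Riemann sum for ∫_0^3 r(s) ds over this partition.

69.48046875

Subinterval widths: 0.25, 0.75, 0.5, 0.5, 1.
Left endpoints: 0, 0.25, 1, 1.5, 2.
r(0) = -1, r(0.25) = -1.109375, r(1) = 7, r(1.5) = 24.125, r(2) = 55.
Sum = Σ Δs_i · r(s_i).
Sum = 69.48046875.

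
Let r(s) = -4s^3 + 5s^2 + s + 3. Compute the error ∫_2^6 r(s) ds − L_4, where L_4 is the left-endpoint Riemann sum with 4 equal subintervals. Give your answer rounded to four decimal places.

-305.3333

Exact integral: ∫_2^6 r(s) ds ≈ -905.333333.
L_4 = -600.
Error ≈ -905.333333 − (-600) ≈ -305.3333.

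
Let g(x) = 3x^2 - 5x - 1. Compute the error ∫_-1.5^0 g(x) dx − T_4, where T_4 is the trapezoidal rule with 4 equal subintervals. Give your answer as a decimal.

-0.10546875

Exact integral: ∫_-1.5^0 g(x) dx = 7.5.
T_4 = 7.60546875.
Error = 7.5 − 7.60546875 = -0.10546875.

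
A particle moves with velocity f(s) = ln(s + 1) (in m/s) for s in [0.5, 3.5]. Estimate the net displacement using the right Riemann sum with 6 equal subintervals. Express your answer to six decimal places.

Δs = (3.5 − 0.5)/6 = 0.5.
Right endpoints: 1, 1.5, 2, 2.5, 3, 3.5.
f(1) ≈ 0.693147, f(1.5) ≈ 0.916291, f(2) ≈ 1.098612, f(2.5) ≈ 1.252763, f(3) ≈ 1.386294, f(3.5) ≈ 1.504077.
Sum = Δs · [f(1) + f(1.5) + f(2) + ...].
Sum ≈ 3.425592.

3.425592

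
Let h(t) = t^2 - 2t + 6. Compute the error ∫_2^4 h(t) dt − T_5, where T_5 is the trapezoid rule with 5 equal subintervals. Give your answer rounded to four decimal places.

Exact integral: ∫_2^4 h(t) dt ≈ 18.666667.
T_5 = 18.72.
Error ≈ 18.666667 − 18.72 ≈ -0.0533.

-0.0533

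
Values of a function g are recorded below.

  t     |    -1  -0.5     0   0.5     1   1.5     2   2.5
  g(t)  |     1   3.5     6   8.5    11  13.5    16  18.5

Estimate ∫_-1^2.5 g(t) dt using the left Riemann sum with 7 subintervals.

Δt = 0.5.
Sum = 0.5·[1 + 3.5 + 6 + 8.5 + 11 + 13.5 + 16] = 29.75.

29.75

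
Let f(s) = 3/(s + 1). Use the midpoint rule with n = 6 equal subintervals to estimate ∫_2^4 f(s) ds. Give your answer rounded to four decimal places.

Δs = (4 − 2)/6 = 1/3.
Midpoints: 13/6, 2.5, 17/6, 19/6, 3.5, 23/6.
f(13/6) = 18/19, f(2.5) = 6/7, f(17/6) = 18/23, f(19/6) = 0.72, f(3.5) = 2/3, f(23/6) = 18/29.
Sum = Δs · [f(13/6) + f(2.5) + f(17/6) + ...].
Sum ≈ 1.5315.

1.5315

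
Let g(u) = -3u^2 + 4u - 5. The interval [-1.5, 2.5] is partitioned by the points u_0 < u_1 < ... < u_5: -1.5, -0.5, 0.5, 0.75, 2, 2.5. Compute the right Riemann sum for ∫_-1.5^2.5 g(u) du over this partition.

Subinterval widths: 1, 1, 0.25, 1.25, 0.5.
Right endpoints: -0.5, 0.5, 0.75, 2, 2.5.
g(-0.5) = -7.75, g(0.5) = -3.75, g(0.75) = -3.6875, g(2) = -9, g(2.5) = -13.75.
Sum = Σ Δu_i · g(u_i).
Sum = -30.546875.

-30.546875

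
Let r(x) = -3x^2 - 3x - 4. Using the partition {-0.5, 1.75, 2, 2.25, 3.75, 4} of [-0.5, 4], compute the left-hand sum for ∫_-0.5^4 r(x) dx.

-70.6875

Subinterval widths: 2.25, 0.25, 0.25, 1.5, 0.25.
Left endpoints: -0.5, 1.75, 2, 2.25, 3.75.
r(-0.5) = -3.25, r(1.75) = -18.4375, r(2) = -22, r(2.25) = -25.9375, r(3.75) = -57.4375.
Sum = Σ Δx_i · r(x_i).
Sum = -70.6875.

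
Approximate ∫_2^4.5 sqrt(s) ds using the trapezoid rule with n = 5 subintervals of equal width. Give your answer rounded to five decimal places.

Δs = (4.5 − 2)/5 = 0.5.
f(2) ≈ 1.41421, f(2.5) ≈ 1.58114, f(3) ≈ 1.73205, f(3.5) ≈ 1.87083, f(4) ≈ 2.00000, f(4.5) ≈ 2.12132.
T_5 = (Δs/2)·[f(s_0) + 2f(s_1) + ... + 2f(s_{4}) + f(s_5)].
Sum ≈ 4.47589.

4.47589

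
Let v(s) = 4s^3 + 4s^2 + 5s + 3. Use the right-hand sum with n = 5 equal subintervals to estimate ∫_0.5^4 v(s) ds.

517.44

Δs = (4 − 0.5)/5 = 0.7.
Right endpoints: 1.2, 1.9, 2.6, 3.3, 4.
v(1.2) = 21.672, v(1.9) = 54.376, v(2.6) = 113.344, v(3.3) = 206.808, v(4) = 343.
Sum = Δs · [v(1.2) + v(1.9) + v(2.6) + v(3.3) + v(4)].
Sum = 517.44.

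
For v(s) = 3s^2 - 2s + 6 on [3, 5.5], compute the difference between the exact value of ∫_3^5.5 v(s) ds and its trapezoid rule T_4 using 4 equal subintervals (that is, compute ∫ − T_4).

Exact integral: ∫_3^5.5 v(s) ds = 133.125.
T_4 = 133.61328125.
Error = 133.125 − 133.61328125 = -0.48828125.

-0.48828125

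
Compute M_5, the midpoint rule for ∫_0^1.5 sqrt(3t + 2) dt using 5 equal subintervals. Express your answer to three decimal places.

Δt = (1.5 − 0)/5 = 0.3.
Midpoints: 0.15, 0.45, 0.75, 1.05, 1.35.
f(0.15) ≈ 1.565, f(0.45) ≈ 1.830, f(0.75) ≈ 2.062, f(1.05) ≈ 2.269, f(1.35) ≈ 2.460.
Sum = Δt · [f(0.15) + f(0.45) + f(0.75) + f(1.05) + f(1.35)].
Sum ≈ 3.056.

3.056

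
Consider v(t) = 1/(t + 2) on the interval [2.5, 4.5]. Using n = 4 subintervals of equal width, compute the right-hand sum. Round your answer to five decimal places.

Δt = (4.5 − 2.5)/4 = 0.5.
Right endpoints: 3, 3.5, 4, 4.5.
v(3) = 0.2, v(3.5) = 2/11, v(4) = 1/6, v(4.5) = 2/13.
Sum = Δt · [v(3) + v(3.5) + v(4) + v(4.5)].
Sum ≈ 0.35117.

0.35117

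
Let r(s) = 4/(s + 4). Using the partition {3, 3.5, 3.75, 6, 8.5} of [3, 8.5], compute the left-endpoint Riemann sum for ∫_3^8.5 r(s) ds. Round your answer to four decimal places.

2.5803

Subinterval widths: 0.5, 0.25, 2.25, 2.5.
Left endpoints: 3, 3.5, 3.75, 6.
r(3) = 4/7, r(3.5) = 8/15, r(3.75) = 16/31, r(6) = 0.4.
Sum = Σ Δs_i · r(s_i).
Sum ≈ 2.5803.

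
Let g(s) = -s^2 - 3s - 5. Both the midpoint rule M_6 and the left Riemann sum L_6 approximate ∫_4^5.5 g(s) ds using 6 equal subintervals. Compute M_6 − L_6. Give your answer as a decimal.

M_6 = -62.9921875.
L_6 = -60.671875.
M_6 − L_6 = -2.3203125.

-2.3203125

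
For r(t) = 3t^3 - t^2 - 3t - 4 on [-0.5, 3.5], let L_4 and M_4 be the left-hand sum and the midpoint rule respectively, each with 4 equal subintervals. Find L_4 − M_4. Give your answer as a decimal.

-40

L_4 = 20.
M_4 = 60.
L_4 − M_4 = -40.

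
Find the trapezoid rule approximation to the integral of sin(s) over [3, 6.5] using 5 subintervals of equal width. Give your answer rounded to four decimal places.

Δs = (6.5 − 3)/5 = 0.7.
f(3) ≈ 0.1411, f(3.7) ≈ -0.5298, f(4.4) ≈ -0.9516, f(5.1) ≈ -0.9258, f(5.8) ≈ -0.4646, f(6.5) ≈ 0.2151.
T_5 = (Δs/2)·[f(s_0) + 2f(s_1) + ... + 2f(s_{4}) + f(s_5)].
Sum ≈ -1.8856.

-1.8856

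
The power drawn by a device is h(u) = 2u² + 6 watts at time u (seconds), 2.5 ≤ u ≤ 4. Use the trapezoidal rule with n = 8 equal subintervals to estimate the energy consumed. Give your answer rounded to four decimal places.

Δu = (4 − 2.5)/8 = 0.1875.
h(2.5) = 18.5, h(2.6875) = 20.4453125, h(2.875) = 22.53125, h(3.0625) = 24.7578125, h(3.25) = 27.125, h(3.4375) = 29.6328125, h(3.625) = 32.28125, h(3.8125) = 35.0703125, h(4) = 38.
T_8 = (Δu/2)·[h(u_0) + 2h(u_1) + ... + 2h(u_{7}) + h(u_8)].
Sum ≈ 41.2676.

41.2676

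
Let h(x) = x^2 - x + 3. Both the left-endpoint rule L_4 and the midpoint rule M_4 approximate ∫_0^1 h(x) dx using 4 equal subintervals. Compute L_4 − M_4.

0.015625

L_4 = 2.84375.
M_4 = 2.828125.
L_4 − M_4 = 0.015625.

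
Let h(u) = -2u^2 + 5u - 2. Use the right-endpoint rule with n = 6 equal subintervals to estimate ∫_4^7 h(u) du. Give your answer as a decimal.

Δu = (7 − 4)/6 = 0.5.
Right endpoints: 4.5, 5, 5.5, 6, 6.5, 7.
h(4.5) = -20, h(5) = -27, h(5.5) = -35, h(6) = -44, h(6.5) = -54, h(7) = -65.
Sum = Δu · [h(4.5) + h(5) + h(5.5) + ...].
Sum = -122.5.

-122.5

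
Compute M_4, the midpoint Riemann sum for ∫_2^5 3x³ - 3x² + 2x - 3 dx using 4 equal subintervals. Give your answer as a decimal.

Δx = (5 − 2)/4 = 0.75.
Midpoints: 2.375, 3.125, 3.875, 4.625.
f(2.375) = 12809/512, f(3.125) = 33539/512, f(3.875) = 68741/512, f(4.625) = 122303/512.
Sum = Δx · [f(2.375) + f(3.125) + f(3.875) + f(4.625)].
Sum = 347.7421875.

347.7421875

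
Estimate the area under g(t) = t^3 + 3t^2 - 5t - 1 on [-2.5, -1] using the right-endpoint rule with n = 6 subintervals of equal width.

Δt = (-1 − (-2.5))/6 = 0.25.
Right endpoints: -2.25, -2, -1.75, -1.5, -1.25, -1.
g(-2.25) = 14.046875, g(-2) = 13, g(-1.75) = 11.578125, g(-1.5) = 9.875, g(-1.25) = 7.984375, g(-1) = 6.
Sum = Δt · [g(-2.25) + g(-2) + g(-1.75) + ...].
Sum = 15.62109375.

15.62109375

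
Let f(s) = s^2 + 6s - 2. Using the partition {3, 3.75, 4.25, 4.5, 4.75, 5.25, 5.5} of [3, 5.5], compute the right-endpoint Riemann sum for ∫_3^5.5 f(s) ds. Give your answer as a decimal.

Subinterval widths: 0.75, 0.5, 0.25, 0.25, 0.5, 0.25.
Right endpoints: 3.75, 4.25, 4.5, 4.75, 5.25, 5.5.
f(3.75) = 34.5625, f(4.25) = 41.5625, f(4.5) = 45.25, f(4.75) = 49.0625, f(5.25) = 57.0625, f(5.5) = 61.25.
Sum = Σ Δs_i · f(s_i).
Sum = 114.125.

114.125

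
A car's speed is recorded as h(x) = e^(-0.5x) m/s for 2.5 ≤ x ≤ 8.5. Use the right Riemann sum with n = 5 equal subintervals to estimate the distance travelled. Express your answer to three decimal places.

Δx = (8.5 − 2.5)/5 = 1.2.
Right endpoints: 3.7, 4.9, 6.1, 7.3, 8.5.
h(3.7) ≈ 0.157, h(4.9) ≈ 0.086, h(6.1) ≈ 0.047, h(7.3) ≈ 0.026, h(8.5) ≈ 0.014.
Sum = Δx · [h(3.7) + h(4.9) + h(6.1) + h(7.3) + h(8.5)].
Sum ≈ 0.397.

0.397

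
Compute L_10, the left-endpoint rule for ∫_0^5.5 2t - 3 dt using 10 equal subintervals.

Δt = (5.5 − 0)/10 = 0.55.
Left endpoints: 0, 0.55, 1.1, 1.65, 2.2, 2.75, 3.3, 3.85, 4.4, 4.95.
f(0) = -3, f(0.55) = -1.9, f(1.1) = -0.8, f(1.65) = 0.3, f(2.2) = 1.4, f(2.75) = 2.5, f(3.3) = 3.6, f(3.85) = 4.7, f(4.4) = 5.8, f(4.95) = 6.9.
Sum = Δt · [f(0) + f(0.55) + f(1.1) + ...].
Sum = 10.725.

10.725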